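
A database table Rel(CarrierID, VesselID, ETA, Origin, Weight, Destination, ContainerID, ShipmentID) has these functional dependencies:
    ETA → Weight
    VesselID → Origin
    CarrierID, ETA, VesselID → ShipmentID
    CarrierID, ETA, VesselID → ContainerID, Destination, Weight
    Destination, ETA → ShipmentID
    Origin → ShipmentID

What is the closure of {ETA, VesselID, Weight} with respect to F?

{ETA, Origin, ShipmentID, VesselID, Weight}

Start with {ETA, VesselID, Weight}.
VesselID → Origin applies; add {Origin} → now {ETA, Origin, VesselID, Weight}.
Origin → ShipmentID applies; add {ShipmentID} → now {ETA, Origin, ShipmentID, VesselID, Weight}.
No further FD applies.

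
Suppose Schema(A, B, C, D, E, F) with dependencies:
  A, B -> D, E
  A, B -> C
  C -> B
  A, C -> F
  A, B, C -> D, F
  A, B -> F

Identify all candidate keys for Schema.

{A} never appears on the right of any FD, so every key must include it.
{A, B}⁺ = {A, B, C, D, E, F}, which is every attribute, so {A, B} is a candidate key.
{A, C}⁺ = {A, B, C, D, E, F}, which is every attribute, so {A, C} is a candidate key.
Any other superkey properly contains one of these, so there are no further candidate keys.

{A, B}, {A, C}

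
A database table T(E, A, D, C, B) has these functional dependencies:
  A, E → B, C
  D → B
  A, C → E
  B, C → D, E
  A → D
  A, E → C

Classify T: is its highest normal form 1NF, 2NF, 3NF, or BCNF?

1NF

Candidate keys: {A, C}, {A, E}. Prime attributes: {A, C, E}.
For D → B we have {D}⁺ = {B, D}; {D} is not a superkey, so BCNF fails.
D → B has non-prime {B} on the right and a non-superkey on the left, so 3NF fails.
{A} is a proper subset of the key {A, C}, and {A}⁺ contains the non-prime attributes {B, D} — a partial dependency, so 2NF is violated.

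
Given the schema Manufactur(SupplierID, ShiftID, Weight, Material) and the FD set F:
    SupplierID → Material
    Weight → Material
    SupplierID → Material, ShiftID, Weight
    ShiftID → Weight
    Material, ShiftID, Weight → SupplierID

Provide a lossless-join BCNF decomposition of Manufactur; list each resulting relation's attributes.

{Material, Weight}; {ShiftID, SupplierID, Weight}

Candidate keys of the original relation: {ShiftID}, {SupplierID}.
In {Material, ShiftID, SupplierID, Weight}, {Weight} is not a superkey ({Weight}⁺ restricted to this set is {Material, Weight}), so split on Weight → Material into {Material, Weight} and {ShiftID, SupplierID, Weight}.
{Material, Weight} has no BCNF violation.
{ShiftID, SupplierID, Weight} has no BCNF violation.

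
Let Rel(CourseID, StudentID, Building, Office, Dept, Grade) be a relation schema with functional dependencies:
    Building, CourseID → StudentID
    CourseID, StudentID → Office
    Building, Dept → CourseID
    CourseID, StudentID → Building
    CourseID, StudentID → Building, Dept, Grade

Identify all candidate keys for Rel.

{Building, CourseID}, {Building, Dept}, {CourseID, StudentID}

{Building, CourseID} is a candidate key since {Building, CourseID}⁺ = {Building, CourseID, Dept, Grade, Office, StudentID} covers every attribute.
{Building, Dept} is a candidate key since {Building, Dept}⁺ = {Building, CourseID, Dept, Grade, Office, StudentID} covers every attribute.
{CourseID, StudentID} is a candidate key since {CourseID, StudentID}⁺ = {Building, CourseID, Dept, Grade, Office, StudentID} covers every attribute.
These are minimal and exhaustive — every other superkey contains one of them.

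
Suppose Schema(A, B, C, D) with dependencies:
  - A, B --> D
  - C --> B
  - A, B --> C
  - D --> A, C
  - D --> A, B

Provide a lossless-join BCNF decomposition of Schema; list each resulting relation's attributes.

{A, C, D}; {B, C}

Candidate keys of the original relation: {A, B}, {A, C}, {D}.
{A, B, C, D}: {C} determines {B, C} here but is not a superkey — split on C --> B, giving {B, C} and {A, C, D}.
{B, C}: every determinant is a superkey — BCNF.
{A, C, D}: every determinant is a superkey — BCNF.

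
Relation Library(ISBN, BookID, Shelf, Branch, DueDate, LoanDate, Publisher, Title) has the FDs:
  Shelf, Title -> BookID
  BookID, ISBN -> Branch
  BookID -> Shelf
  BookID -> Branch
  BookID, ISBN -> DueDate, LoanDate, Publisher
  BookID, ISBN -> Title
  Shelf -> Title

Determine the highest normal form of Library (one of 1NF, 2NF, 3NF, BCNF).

Candidate keys: {BookID, ISBN}, {ISBN, Shelf}. Prime attributes: {BookID, ISBN, Shelf}.
For Shelf, Title -> BookID we have {Shelf, Title}⁺ = {BookID, Branch, Shelf, Title}; {Shelf, Title} is not a superkey, so BCNF fails.
Because {Branch} is non-prime and the left side of BookID -> Branch is not a superkey, the relation is not in 3NF.
Since {BookID} ⊂ {BookID, ISBN} and {BookID}⁺ ⊇ {Branch, Title} with {Branch, Title} non-prime, there is a partial dependency; 2NF fails.

1NF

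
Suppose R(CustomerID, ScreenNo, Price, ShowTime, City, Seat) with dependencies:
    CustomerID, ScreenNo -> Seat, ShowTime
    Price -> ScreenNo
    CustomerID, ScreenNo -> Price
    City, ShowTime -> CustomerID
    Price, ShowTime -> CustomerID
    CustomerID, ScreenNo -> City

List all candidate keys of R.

{CustomerID, Price}⁺ = {City, CustomerID, Price, ScreenNo, Seat, ShowTime} — all of the relation — so {CustomerID, Price} is a candidate key.
{CustomerID, ScreenNo}⁺ = {City, CustomerID, Price, ScreenNo, Seat, ShowTime} — all of the relation — so {CustomerID, ScreenNo} is a candidate key.
{Price, ShowTime}⁺ = {City, CustomerID, Price, ScreenNo, Seat, ShowTime} — all of the relation — so {Price, ShowTime} is a candidate key.
{City, ScreenNo, ShowTime}⁺ = {City, CustomerID, Price, ScreenNo, Seat, ShowTime} — all of the relation — so {City, ScreenNo, ShowTime} is a candidate key.
These are minimal and exhaustive — every other superkey contains one of them.

{City, ScreenNo, ShowTime}, {CustomerID, Price}, {CustomerID, ScreenNo}, {Price, ShowTime}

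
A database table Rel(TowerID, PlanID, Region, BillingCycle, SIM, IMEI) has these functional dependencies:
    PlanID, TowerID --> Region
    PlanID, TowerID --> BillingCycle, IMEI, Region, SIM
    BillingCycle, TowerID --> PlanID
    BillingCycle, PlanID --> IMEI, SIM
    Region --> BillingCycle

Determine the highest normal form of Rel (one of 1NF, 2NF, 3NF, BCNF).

Candidate keys: {BillingCycle, TowerID}, {PlanID, TowerID}, {Region, TowerID}. Prime attributes: {BillingCycle, PlanID, Region, TowerID}.
BillingCycle, PlanID --> IMEI, SIM breaks BCNF: {BillingCycle, PlanID}⁺ = {BillingCycle, IMEI, PlanID, SIM}, so {BillingCycle, PlanID} is not a superkey.
Because {IMEI, SIM} are non-prime and the left side of BillingCycle, PlanID --> IMEI, SIM is not a superkey, the relation is not in 3NF.
No proper subset of a key has a non-prime attribute in its closure, so there is no partial dependency; 2NF holds.

2NF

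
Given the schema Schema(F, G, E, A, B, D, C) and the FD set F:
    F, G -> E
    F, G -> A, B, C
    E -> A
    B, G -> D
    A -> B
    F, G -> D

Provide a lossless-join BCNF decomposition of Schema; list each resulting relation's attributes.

{A, B}; {A, E}; {C, E, F, G}; {D, E, G}

Candidate key of the original relation: {F, G}.
In {A, B, C, D, E, F, G}, {E} is not a superkey ({E}⁺ restricted to this set is {A, B, E}), so split on E -> A, B into {A, B, E} and {C, D, E, F, G}.
In {A, B, E}, {A} is not a superkey ({A}⁺ restricted to this set is {A, B}), so split on A -> B into {A, B} and {A, E}.
{A, B}: every determinant is a superkey — BCNF.
{A, E}: every determinant is a superkey — BCNF.
In {C, D, E, F, G}, {E, G} is not a superkey ({E, G}⁺ restricted to this set is {D, E, G}), so split on E, G -> D into {D, E, G} and {C, E, F, G}.
{D, E, G}: every determinant is a superkey — BCNF.
{C, E, F, G}: every determinant is a superkey — BCNF.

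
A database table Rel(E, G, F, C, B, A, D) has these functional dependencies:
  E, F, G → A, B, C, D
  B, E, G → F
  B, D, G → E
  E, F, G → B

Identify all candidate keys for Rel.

{B, D, G}, {B, E, G}, {E, F, G}

{G} never appears on the right of any FD, so every key must include it.
{B, D, G}⁺ = {A, B, C, D, E, F, G} — all of the relation — so {B, D, G} is a candidate key.
{B, E, G}⁺ = {A, B, C, D, E, F, G} — all of the relation — so {B, E, G} is a candidate key.
{E, F, G}⁺ = {A, B, C, D, E, F, G} — all of the relation — so {E, F, G} is a candidate key.
Any other superkey properly contains one of these, so there are no further candidate keys.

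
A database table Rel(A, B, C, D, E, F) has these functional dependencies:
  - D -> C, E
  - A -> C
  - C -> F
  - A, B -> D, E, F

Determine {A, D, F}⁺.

Start with {A, D, F}.
D -> C, E applies; add {C, E} → now {A, C, D, E, F}.
No further FD applies.

{A, C, D, E, F}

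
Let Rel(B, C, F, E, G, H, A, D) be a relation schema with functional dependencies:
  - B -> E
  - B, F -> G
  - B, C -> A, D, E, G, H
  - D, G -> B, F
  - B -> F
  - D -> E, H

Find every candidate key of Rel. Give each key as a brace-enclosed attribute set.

{B, C}, {C, D, G}

{C} never appears on the right of any FD, so every key must include it.
{B, C} is a candidate key since {B, C}⁺ = {A, B, C, D, E, F, G, H} covers every attribute.
{C, D, G} is a candidate key since {C, D, G}⁺ = {A, B, C, D, E, F, G, H} covers every attribute.
These are minimal and exhaustive — every other superkey contains one of them.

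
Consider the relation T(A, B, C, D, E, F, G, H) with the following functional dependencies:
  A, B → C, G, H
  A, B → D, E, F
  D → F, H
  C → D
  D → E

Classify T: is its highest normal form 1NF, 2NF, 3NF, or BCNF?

2NF

Candidate key: {A, B}. Prime attributes: {A, B}.
D → F, H: {D}⁺ = {D, E, F, H}, which is not all of the attributes, so the left side is not a superkey — BCNF is violated.
D → F, H determines the non-prime attributes {F, H} from a non-superkey — 3NF is violated.
Checking every proper subset of each key, none determines a non-prime attribute — 2NF is satisfied.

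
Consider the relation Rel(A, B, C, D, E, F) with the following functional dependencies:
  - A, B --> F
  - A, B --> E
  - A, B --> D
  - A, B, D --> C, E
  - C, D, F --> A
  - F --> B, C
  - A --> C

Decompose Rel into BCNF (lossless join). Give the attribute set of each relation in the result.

{A, D, E, F}; {B, C, F}

Candidate keys of the original relation: {A, B}, {A, F}, {D, F}.
In {A, B, C, D, E, F}, {F} is not a superkey ({F}⁺ restricted to this set is {B, C, F}), so split on F --> B, C into {B, C, F} and {A, D, E, F}.
{B, C, F}: every determinant is a superkey — BCNF.
{A, D, E, F}: every determinant is a superkey — BCNF.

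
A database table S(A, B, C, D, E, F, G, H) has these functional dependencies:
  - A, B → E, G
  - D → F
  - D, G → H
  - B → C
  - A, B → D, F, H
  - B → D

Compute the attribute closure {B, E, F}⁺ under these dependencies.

{B, C, D, E, F}

Start with {B, E, F}.
B → C applies; add {C} → now {B, C, E, F}.
B → D applies; add {D} → now {B, C, D, E, F}.
No further FD applies.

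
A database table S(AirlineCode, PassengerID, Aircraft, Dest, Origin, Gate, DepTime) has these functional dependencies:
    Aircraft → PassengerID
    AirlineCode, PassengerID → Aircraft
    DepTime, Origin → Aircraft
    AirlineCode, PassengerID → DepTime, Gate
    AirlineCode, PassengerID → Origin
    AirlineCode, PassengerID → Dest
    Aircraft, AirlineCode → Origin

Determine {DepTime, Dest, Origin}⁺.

{Aircraft, DepTime, Dest, Origin, PassengerID}

Start with {DepTime, Dest, Origin}.
DepTime, Origin → Aircraft applies; add {Aircraft} → now {Aircraft, DepTime, Dest, Origin}.
Aircraft → PassengerID applies; add {PassengerID} → now {Aircraft, DepTime, Dest, Origin, PassengerID}.
No further FD applies.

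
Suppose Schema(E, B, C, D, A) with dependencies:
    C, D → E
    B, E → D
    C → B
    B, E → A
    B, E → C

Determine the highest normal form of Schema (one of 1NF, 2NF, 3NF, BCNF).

Candidate keys: {B, E}, {C, D}, {C, E}. Prime attributes: {B, C, D, E}.
C → B breaks BCNF: {C}⁺ = {B, C}, so {C} is not a superkey.
But every attribute on its right side ({B}) is prime, and the same holds for every other non-superkey FD, so 3NF still holds.

3NF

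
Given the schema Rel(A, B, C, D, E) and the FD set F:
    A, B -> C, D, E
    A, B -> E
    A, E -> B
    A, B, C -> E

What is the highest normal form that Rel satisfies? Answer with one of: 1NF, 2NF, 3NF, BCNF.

Candidate keys: {A, B}, {A, E}. Prime attributes: {A, B, E}.
The left-hand side of every FD is a superkey, so BCNF is satisfied.

BCNF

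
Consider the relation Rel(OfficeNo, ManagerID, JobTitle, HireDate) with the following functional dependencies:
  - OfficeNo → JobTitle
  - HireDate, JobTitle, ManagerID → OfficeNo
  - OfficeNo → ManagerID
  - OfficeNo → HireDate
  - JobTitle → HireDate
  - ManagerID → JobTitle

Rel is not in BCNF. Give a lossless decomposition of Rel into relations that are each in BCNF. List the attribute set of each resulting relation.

Candidate keys of the original relation: {ManagerID}, {OfficeNo}.
{HireDate, JobTitle, ManagerID, OfficeNo}: {JobTitle} determines {HireDate, JobTitle} here but is not a superkey — split on JobTitle → HireDate, giving {HireDate, JobTitle} and {JobTitle, ManagerID, OfficeNo}.
{HireDate, JobTitle} has no BCNF violation.
{JobTitle, ManagerID, OfficeNo} has no BCNF violation.

{HireDate, JobTitle}; {JobTitle, ManagerID, OfficeNo}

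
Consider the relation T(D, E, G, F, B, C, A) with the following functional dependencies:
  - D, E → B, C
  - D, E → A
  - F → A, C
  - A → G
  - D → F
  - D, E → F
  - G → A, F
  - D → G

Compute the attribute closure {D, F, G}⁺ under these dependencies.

Start with {D, F, G}.
F → A, C applies; add {A, C} → now {A, C, D, F, G}.
No further FD applies.

{A, C, D, F, G}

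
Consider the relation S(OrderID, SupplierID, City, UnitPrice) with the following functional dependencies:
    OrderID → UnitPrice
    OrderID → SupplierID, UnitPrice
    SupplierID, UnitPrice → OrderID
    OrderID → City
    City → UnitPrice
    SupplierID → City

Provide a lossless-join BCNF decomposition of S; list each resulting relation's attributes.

Candidate keys of the original relation: {OrderID}, {SupplierID}.
In {City, OrderID, SupplierID, UnitPrice}, {City} is not a superkey ({City}⁺ restricted to this set is {City, UnitPrice}), so split on City → UnitPrice into {City, UnitPrice} and {City, OrderID, SupplierID}.
{City, UnitPrice} has no BCNF violation.
{City, OrderID, SupplierID} has no BCNF violation.

{City, OrderID, SupplierID}; {City, UnitPrice}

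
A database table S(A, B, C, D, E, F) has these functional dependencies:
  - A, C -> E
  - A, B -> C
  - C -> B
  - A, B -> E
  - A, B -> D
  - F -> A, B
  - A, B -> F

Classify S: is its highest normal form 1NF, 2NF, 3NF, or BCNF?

3NF

Candidate keys: {A, B}, {A, C}, {F}. Prime attributes: {A, B, C, F}.
C -> B breaks BCNF: {C}⁺ = {B, C}, so {C} is not a superkey.
But every attribute on its right side ({B}) is prime, and the same holds for every other non-superkey FD, so 3NF still holds.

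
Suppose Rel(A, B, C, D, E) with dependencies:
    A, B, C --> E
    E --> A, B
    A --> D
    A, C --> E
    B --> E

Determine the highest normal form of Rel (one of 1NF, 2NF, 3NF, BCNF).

1NF

Candidate keys: {A, C}, {B, C}, {C, E}. Prime attributes: {A, B, C, E}.
E --> A, B breaks BCNF: {E}⁺ = {A, B, D, E}, so {E} is not a superkey.
A --> D has non-prime {D} on the right and a non-superkey on the left, so 3NF fails.
The proper key subset {A} of {A, C} determines non-prime {D}, so the relation is not even in 2NF.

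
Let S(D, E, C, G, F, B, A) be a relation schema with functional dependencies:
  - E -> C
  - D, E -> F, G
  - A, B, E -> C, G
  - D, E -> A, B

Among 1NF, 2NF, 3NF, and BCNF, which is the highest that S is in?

1NF

Candidate key: {D, E}. Prime attributes: {D, E}.
For E -> C we have {E}⁺ = {C, E}; {E} is not a superkey, so BCNF fails.
Because {C} is non-prime and the left side of E -> C is not a superkey, the relation is not in 3NF.
Since {E} ⊂ {D, E} and {E}⁺ ⊇ {C} with {C} non-prime, there is a partial dependency; 2NF fails.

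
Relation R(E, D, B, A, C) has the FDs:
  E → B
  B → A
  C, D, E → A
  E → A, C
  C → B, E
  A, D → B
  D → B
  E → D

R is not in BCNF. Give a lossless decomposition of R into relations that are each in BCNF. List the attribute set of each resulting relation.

Candidate keys of the original relation: {C}, {E}.
In {A, B, C, D, E}, {B} is not a superkey ({B}⁺ restricted to this set is {A, B}), so split on B → A into {A, B} and {B, C, D, E}.
{A, B} is in BCNF.
In {B, C, D, E}, {D} is not a superkey ({D}⁺ restricted to this set is {B, D}), so split on D → B into {B, D} and {C, D, E}.
{B, D} is in BCNF.
{C, D, E} is in BCNF.

{A, B}; {B, D}; {C, D, E}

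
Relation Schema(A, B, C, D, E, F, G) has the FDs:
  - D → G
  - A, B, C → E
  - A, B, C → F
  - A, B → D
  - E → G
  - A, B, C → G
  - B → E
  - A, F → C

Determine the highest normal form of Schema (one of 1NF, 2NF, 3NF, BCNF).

1NF

Candidate keys: {A, B, C}, {A, B, F}. Prime attributes: {A, B, C, F}.
For D → G we have {D}⁺ = {D, G}; {D} is not a superkey, so BCNF fails.
D → G determines the non-prime attribute {G} from a non-superkey — 3NF is violated.
The proper key subset {B} of {A, B, C} determines non-prime {E, G}, so the relation is not even in 2NF.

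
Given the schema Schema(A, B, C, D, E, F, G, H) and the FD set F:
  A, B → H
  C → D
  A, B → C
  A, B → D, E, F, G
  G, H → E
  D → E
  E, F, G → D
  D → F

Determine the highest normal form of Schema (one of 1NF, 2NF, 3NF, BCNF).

2NF

Candidate key: {A, B}. Prime attributes: {A, B}.
C → D: {C}⁺ = {C, D, E, F}, which is not all of the attributes, so the left side is not a superkey — BCNF is violated.
Because {D} is non-prime and the left side of C → D is not a superkey, the relation is not in 3NF.
No non-prime attribute depends on a proper subset of any candidate key, so 2NF holds.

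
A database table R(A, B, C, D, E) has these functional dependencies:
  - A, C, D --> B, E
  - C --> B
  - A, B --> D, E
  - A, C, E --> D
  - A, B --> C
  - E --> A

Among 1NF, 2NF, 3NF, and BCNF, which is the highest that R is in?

3NF

Candidate keys: {A, B}, {A, C}, {B, E}, {C, E}. Prime attributes: {A, B, C, E}.
For C --> B we have {C}⁺ = {B, C}; {C} is not a superkey, so BCNF fails.
Since {B} ⊆ prime attributes and every other non-superkey FD also has a prime right side, the schema is in 3NF.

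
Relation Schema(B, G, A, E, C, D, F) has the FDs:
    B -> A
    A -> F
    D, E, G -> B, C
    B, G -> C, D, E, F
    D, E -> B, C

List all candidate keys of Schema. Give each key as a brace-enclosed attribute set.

Attributes never on any right-hand side: {G} — every candidate key must contain it.
{B, G} is a candidate key since {B, G}⁺ = {A, B, C, D, E, F, G} covers every attribute.
{D, E, G} is a candidate key since {D, E, G}⁺ = {A, B, C, D, E, F, G} covers every attribute.
These are minimal and exhaustive — every other superkey contains one of them.

{B, G}, {D, E, G}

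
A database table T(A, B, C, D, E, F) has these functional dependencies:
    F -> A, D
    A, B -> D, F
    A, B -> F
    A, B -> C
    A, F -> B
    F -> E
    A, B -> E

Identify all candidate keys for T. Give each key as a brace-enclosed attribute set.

{A, B}, {F}

Closure of {F} is {A, B, C, D, E, F}, the whole schema; {F} is a candidate key.
Closure of {A, B} is {A, B, C, D, E, F}, the whole schema; {A, B} is a candidate key.
No proper subset of any of these is a key, and no other minimal superkey exists.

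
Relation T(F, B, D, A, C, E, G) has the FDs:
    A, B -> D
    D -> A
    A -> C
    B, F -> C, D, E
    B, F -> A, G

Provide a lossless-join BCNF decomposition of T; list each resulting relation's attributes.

Candidate key of the original relation: {B, F}.
Within {A, B, C, D, E, F, G}: {A, B}⁺ ∩ {A, B, C, D, E, F, G} = {A, B, C, D}, not the whole set, so A, B -> C, D violates BCNF; decompose into {A, B, C, D} and {A, B, E, F, G}.
Within {A, B, C, D}: {D}⁺ ∩ {A, B, C, D} = {A, C, D}, not the whole set, so D -> A, C violates BCNF; decompose into {A, C, D} and {B, D}.
Within {A, C, D}: {A}⁺ ∩ {A, C, D} = {A, C}, not the whole set, so A -> C violates BCNF; decompose into {A, C} and {A, D}.
{A, C} has no BCNF violation.
{A, D} has no BCNF violation.
{B, D} has no BCNF violation.
{A, B, E, F, G} has no BCNF violation.

{A, B, E, F, G}; {A, C}; {A, D}; {B, D}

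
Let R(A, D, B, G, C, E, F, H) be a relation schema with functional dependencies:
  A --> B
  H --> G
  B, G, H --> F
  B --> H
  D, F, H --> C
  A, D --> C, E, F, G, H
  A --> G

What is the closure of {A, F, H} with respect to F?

{A, B, F, G, H}

Start with {A, F, H}.
A --> B applies; add {B} → now {A, B, F, H}.
H --> G applies; add {G} → now {A, B, F, G, H}.
No further FD applies.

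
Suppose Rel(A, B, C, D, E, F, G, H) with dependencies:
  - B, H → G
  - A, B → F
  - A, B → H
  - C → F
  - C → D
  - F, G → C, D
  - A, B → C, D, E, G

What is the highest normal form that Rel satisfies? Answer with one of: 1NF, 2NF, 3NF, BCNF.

Candidate key: {A, B}. Prime attributes: {A, B}.
For B, H → G we have {B, H}⁺ = {B, G, H}; {B, H} is not a superkey, so BCNF fails.
B, H → G determines the non-prime attribute {G} from a non-superkey — 3NF is violated.
No non-prime attribute depends on a proper subset of any candidate key, so 2NF holds.

2NF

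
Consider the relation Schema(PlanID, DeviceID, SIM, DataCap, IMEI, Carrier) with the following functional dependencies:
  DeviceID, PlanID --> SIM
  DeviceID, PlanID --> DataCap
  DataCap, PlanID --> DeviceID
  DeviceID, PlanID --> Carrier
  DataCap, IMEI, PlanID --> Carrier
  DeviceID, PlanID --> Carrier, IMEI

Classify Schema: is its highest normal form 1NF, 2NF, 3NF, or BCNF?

Candidate keys: {DataCap, PlanID}, {DeviceID, PlanID}. Prime attributes: {DataCap, DeviceID, PlanID}.
The left-hand side of every FD is a superkey, so BCNF is satisfied.

BCNF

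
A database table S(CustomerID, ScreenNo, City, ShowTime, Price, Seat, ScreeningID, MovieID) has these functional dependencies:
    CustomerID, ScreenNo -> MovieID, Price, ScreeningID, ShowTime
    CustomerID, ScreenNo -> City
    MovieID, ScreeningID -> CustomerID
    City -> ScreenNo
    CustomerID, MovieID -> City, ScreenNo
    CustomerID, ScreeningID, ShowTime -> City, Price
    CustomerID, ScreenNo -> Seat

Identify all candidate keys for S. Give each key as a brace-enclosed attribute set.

{City, CustomerID}, {CustomerID, MovieID}, {CustomerID, ScreenNo}, {CustomerID, ScreeningID, ShowTime}, {MovieID, ScreeningID}

Closure of {City, CustomerID} is {City, CustomerID, MovieID, Price, ScreenNo, ScreeningID, Seat, ShowTime}, the whole schema; {City, CustomerID} is a candidate key.
Closure of {CustomerID, MovieID} is {City, CustomerID, MovieID, Price, ScreenNo, ScreeningID, Seat, ShowTime}, the whole schema; {CustomerID, MovieID} is a candidate key.
Closure of {CustomerID, ScreenNo} is {City, CustomerID, MovieID, Price, ScreenNo, ScreeningID, Seat, ShowTime}, the whole schema; {CustomerID, ScreenNo} is a candidate key.
Closure of {MovieID, ScreeningID} is {City, CustomerID, MovieID, Price, ScreenNo, ScreeningID, Seat, ShowTime}, the whole schema; {MovieID, ScreeningID} is a candidate key.
Closure of {CustomerID, ScreeningID, ShowTime} is {City, CustomerID, MovieID, Price, ScreenNo, ScreeningID, Seat, ShowTime}, the whole schema; {CustomerID, ScreeningID, ShowTime} is a candidate key.
These are minimal and exhaustive — every other superkey contains one of them.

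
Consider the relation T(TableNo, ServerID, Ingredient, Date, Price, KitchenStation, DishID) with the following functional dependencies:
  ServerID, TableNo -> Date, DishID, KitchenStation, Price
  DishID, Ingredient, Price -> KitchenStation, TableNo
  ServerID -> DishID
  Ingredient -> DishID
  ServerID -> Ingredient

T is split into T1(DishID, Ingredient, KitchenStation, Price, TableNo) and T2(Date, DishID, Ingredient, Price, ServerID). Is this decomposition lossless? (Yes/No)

Common attributes: {DishID, Ingredient, Price}; their closure is {DishID, Ingredient, KitchenStation, Price, TableNo}.
Since T1 ⊆ {DishID, Ingredient, KitchenStation, Price, TableNo}, the intersection is a superkey of T1; the decomposition is lossless.

Yes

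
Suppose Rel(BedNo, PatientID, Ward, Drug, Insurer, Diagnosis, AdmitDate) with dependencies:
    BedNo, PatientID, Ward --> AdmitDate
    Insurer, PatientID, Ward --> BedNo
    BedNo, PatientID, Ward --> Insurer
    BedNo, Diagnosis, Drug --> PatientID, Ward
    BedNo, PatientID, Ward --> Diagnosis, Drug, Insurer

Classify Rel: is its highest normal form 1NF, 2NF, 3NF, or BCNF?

BCNF

Candidate keys: {BedNo, Diagnosis, Drug}, {BedNo, PatientID, Ward}, {Insurer, PatientID, Ward}. Prime attributes: {BedNo, Diagnosis, Drug, Insurer, PatientID, Ward}.
Each dependency's left side is a superkey — BCNF holds.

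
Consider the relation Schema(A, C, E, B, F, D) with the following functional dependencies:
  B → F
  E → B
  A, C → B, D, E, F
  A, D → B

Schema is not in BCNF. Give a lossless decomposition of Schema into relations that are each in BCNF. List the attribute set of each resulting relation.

{A, C, D, E}; {B, E}; {B, F}

Candidate key of the original relation: {A, C}.
Within {A, B, C, D, E, F}: {B}⁺ ∩ {A, B, C, D, E, F} = {B, F}, not the whole set, so B → F violates BCNF; decompose into {B, F} and {A, B, C, D, E}.
{B, F} has no BCNF violation.
Within {A, B, C, D, E}: {E}⁺ ∩ {A, B, C, D, E} = {B, E}, not the whole set, so E → B violates BCNF; decompose into {B, E} and {A, C, D, E}.
{B, E} has no BCNF violation.
{A, C, D, E} has no BCNF violation.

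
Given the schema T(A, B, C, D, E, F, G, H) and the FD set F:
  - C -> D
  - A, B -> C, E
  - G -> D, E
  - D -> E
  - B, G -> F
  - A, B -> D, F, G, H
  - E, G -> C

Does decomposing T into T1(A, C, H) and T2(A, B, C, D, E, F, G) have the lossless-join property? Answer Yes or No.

No

T1 ∩ T2 = {A, C}; its closure under F is {A, C, D, E}.
The closure covers neither T1 nor T2 entirely; the join is not lossless.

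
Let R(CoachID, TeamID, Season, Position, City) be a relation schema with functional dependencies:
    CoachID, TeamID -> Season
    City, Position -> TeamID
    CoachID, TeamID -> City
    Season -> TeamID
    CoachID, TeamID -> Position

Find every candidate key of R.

No FD produces {CoachID}, so it must be in every candidate key.
{CoachID, Season}⁺ = {City, CoachID, Position, Season, TeamID} — all of the relation — so {CoachID, Season} is a candidate key.
{CoachID, TeamID}⁺ = {City, CoachID, Position, Season, TeamID} — all of the relation — so {CoachID, TeamID} is a candidate key.
{City, CoachID, Position}⁺ = {City, CoachID, Position, Season, TeamID} — all of the relation — so {City, CoachID, Position} is a candidate key.
Any other superkey properly contains one of these, so there are no further candidate keys.

{City, CoachID, Position}, {CoachID, Season}, {CoachID, TeamID}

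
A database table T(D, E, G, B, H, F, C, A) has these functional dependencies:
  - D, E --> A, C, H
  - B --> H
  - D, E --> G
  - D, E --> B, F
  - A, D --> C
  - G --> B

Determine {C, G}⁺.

Start with {C, G}.
G --> B applies; add {B} → now {B, C, G}.
B --> H applies; add {H} → now {B, C, G, H}.
No further FD applies.

{B, C, G, H}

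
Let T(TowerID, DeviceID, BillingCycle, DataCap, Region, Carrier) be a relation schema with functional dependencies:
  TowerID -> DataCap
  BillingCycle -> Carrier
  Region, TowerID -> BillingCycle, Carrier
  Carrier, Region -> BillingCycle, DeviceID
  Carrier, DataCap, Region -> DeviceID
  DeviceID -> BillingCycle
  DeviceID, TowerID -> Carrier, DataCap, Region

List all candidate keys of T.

{DeviceID, TowerID}, {Region, TowerID}

No FD produces {TowerID}, so it must be in every candidate key.
Closure of {DeviceID, TowerID} is {BillingCycle, Carrier, DataCap, DeviceID, Region, TowerID}, the whole schema; {DeviceID, TowerID} is a candidate key.
Closure of {Region, TowerID} is {BillingCycle, Carrier, DataCap, DeviceID, Region, TowerID}, the whole schema; {Region, TowerID} is a candidate key.
Any other superkey properly contains one of these, so there are no further candidate keys.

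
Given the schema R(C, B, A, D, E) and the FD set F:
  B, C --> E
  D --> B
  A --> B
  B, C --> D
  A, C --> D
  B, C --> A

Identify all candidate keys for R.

Attributes never on any right-hand side: {C} — every candidate key must contain it.
{A, C}⁺ = {A, B, C, D, E}, which is every attribute, so {A, C} is a candidate key.
{B, C}⁺ = {A, B, C, D, E}, which is every attribute, so {B, C} is a candidate key.
{C, D}⁺ = {A, B, C, D, E}, which is every attribute, so {C, D} is a candidate key.
Any other superkey properly contains one of these, so there are no further candidate keys.

{A, C}, {B, C}, {C, D}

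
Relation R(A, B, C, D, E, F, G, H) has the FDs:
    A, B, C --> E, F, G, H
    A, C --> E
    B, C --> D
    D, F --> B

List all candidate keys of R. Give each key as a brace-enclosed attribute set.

{A, B, C}, {A, C, D, F}

No FD produces {A, C}, so they must be in every candidate key.
Closure of {A, B, C} is {A, B, C, D, E, F, G, H}, the whole schema; {A, B, C} is a candidate key.
Closure of {A, C, D, F} is {A, B, C, D, E, F, G, H}, the whole schema; {A, C, D, F} is a candidate key.
These are minimal and exhaustive — every other superkey contains one of them.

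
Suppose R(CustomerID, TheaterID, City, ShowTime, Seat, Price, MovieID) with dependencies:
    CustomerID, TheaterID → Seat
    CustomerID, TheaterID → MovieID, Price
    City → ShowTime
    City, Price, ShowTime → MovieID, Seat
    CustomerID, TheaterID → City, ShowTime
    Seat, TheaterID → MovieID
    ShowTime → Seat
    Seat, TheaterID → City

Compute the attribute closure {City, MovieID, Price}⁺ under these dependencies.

{City, MovieID, Price, Seat, ShowTime}

Start with {City, MovieID, Price}.
City → ShowTime applies; add {ShowTime} → now {City, MovieID, Price, ShowTime}.
City, Price, ShowTime → MovieID, Seat applies; add {Seat} → now {City, MovieID, Price, Seat, ShowTime}.
No further FD applies.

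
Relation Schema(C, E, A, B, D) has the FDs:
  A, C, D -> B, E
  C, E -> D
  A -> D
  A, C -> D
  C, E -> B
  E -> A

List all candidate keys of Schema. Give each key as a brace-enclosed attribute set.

{A, C}, {C, E}

{C} never appears on the right of any FD, so every key must include it.
{A, C}⁺ = {A, B, C, D, E} — all of the relation — so {A, C} is a candidate key.
{C, E}⁺ = {A, B, C, D, E} — all of the relation — so {C, E} is a candidate key.
These are minimal and exhaustive — every other superkey contains one of them.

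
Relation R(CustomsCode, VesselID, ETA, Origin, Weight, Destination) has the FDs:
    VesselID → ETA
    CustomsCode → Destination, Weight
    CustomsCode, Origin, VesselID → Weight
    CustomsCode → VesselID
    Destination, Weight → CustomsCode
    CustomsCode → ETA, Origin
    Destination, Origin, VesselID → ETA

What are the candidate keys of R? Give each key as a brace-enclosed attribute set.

{CustomsCode}⁺ = {CustomsCode, Destination, ETA, Origin, VesselID, Weight} — all of the relation — so {CustomsCode} is a candidate key.
{Destination, Weight}⁺ = {CustomsCode, Destination, ETA, Origin, VesselID, Weight} — all of the relation — so {Destination, Weight} is a candidate key.
Any other superkey properly contains one of these, so there are no further candidate keys.

{CustomsCode}, {Destination, Weight}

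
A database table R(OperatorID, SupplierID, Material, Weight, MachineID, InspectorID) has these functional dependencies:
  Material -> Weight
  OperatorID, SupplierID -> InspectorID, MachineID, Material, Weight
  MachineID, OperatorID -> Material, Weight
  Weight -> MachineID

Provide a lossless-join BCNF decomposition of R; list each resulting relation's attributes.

{InspectorID, Material, OperatorID, SupplierID}; {MachineID, Weight}; {Material, Weight}

Candidate key of the original relation: {OperatorID, SupplierID}.
Within {InspectorID, MachineID, Material, OperatorID, SupplierID, Weight}: {Material}⁺ ∩ {InspectorID, MachineID, Material, OperatorID, SupplierID, Weight} = {MachineID, Material, Weight}, not the whole set, so Material -> MachineID, Weight violates BCNF; decompose into {MachineID, Material, Weight} and {InspectorID, Material, OperatorID, SupplierID}.
Within {MachineID, Material, Weight}: {Weight}⁺ ∩ {MachineID, Material, Weight} = {MachineID, Weight}, not the whole set, so Weight -> MachineID violates BCNF; decompose into {MachineID, Weight} and {Material, Weight}.
{MachineID, Weight} is in BCNF.
{Material, Weight} is in BCNF.
{InspectorID, Material, OperatorID, SupplierID} is in BCNF.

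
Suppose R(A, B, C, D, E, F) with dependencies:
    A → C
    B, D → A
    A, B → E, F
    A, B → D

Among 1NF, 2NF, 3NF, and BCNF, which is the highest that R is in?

1NF

Candidate keys: {A, B}, {B, D}. Prime attributes: {A, B, D}.
A → C breaks BCNF: {A}⁺ = {A, C}, so {A} is not a superkey.
A → C determines the non-prime attribute {C} from a non-superkey — 3NF is violated.
The proper key subset {A} of {A, B} determines non-prime {C}, so the relation is not even in 2NF.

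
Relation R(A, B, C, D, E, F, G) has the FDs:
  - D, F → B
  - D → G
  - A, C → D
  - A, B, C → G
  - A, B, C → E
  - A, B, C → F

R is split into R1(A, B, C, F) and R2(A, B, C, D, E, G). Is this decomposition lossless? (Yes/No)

Yes

The shared attributes are {A, B, C} and {A, B, C}⁺ = {A, B, C, D, E, F, G}.
This includes all of R1, so the common attributes are a superkey of R1 — the join is lossless.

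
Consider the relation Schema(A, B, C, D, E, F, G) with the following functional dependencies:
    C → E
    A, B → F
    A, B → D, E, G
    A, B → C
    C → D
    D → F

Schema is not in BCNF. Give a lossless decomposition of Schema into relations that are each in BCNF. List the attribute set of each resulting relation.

Candidate key of the original relation: {A, B}.
In {A, B, C, D, E, F, G}, {C} is not a superkey ({C}⁺ restricted to this set is {C, D, E, F}), so split on C → D, E, F into {C, D, E, F} and {A, B, C, G}.
In {C, D, E, F}, {D} is not a superkey ({D}⁺ restricted to this set is {D, F}), so split on D → F into {D, F} and {C, D, E}.
{D, F}: every determinant is a superkey — BCNF.
{C, D, E}: every determinant is a superkey — BCNF.
{A, B, C, G}: every determinant is a superkey — BCNF.

{A, B, C, G}; {C, D, E}; {D, F}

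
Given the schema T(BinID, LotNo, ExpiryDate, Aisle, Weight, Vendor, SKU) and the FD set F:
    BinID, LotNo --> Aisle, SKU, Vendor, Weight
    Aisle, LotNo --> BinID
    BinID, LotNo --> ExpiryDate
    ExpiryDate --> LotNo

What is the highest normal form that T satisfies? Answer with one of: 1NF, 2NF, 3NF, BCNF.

3NF

Candidate keys: {Aisle, ExpiryDate}, {Aisle, LotNo}, {BinID, ExpiryDate}, {BinID, LotNo}. Prime attributes: {Aisle, BinID, ExpiryDate, LotNo}.
For ExpiryDate --> LotNo we have {ExpiryDate}⁺ = {ExpiryDate, LotNo}; {ExpiryDate} is not a superkey, so BCNF fails.
Its right-hand attributes {LotNo} are all prime, as are those of every other non-superkey FD — the relation is in 3NF.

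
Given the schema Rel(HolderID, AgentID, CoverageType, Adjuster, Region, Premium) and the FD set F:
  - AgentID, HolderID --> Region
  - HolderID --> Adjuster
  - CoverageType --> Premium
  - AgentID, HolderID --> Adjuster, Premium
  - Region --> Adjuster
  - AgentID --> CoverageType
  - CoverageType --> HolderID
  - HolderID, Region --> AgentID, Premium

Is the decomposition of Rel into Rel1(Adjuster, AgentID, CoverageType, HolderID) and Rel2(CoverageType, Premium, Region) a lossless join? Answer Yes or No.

The shared attributes are {CoverageType} and {CoverageType}⁺ = {Adjuster, CoverageType, HolderID, Premium}.
Neither Rel1 nor Rel2 is contained in that closure, so the decomposition is lossy.

No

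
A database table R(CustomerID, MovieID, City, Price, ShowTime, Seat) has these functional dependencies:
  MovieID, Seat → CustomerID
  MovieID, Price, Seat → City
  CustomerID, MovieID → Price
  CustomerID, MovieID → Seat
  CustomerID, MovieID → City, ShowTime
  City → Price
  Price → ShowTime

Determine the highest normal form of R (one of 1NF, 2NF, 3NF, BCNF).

Candidate keys: {CustomerID, MovieID}, {MovieID, Seat}. Prime attributes: {CustomerID, MovieID, Seat}.
For City → Price we have {City}⁺ = {City, Price, ShowTime}; {City} is not a superkey, so BCNF fails.
City → Price has non-prime {Price} on the right and a non-superkey on the left, so 3NF fails.
Checking every proper subset of each key, none determines a non-prime attribute — 2NF is satisfied.

2NF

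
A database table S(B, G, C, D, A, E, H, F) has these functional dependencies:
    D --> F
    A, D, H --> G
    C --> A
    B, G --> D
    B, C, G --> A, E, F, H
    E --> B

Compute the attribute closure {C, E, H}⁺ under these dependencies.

{A, B, C, E, H}

Start with {C, E, H}.
C --> A applies; add {A} → now {A, C, E, H}.
E --> B applies; add {B} → now {A, B, C, E, H}.
No further FD applies.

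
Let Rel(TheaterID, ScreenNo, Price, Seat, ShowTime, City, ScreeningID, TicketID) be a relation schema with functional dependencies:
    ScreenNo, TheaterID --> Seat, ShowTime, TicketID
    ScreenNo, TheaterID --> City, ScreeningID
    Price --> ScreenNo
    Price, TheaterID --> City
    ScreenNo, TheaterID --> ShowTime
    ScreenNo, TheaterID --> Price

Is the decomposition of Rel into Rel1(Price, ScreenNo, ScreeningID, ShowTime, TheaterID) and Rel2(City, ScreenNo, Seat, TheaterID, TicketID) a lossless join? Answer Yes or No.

The shared attributes are {ScreenNo, TheaterID} and {ScreenNo, TheaterID}⁺ = {City, Price, ScreenNo, ScreeningID, Seat, ShowTime, TheaterID, TicketID}.
Since Rel1 ⊆ {City, Price, ScreenNo, ScreeningID, Seat, ShowTime, TheaterID, TicketID}, the intersection is a superkey of Rel1; the decomposition is lossless.

Yes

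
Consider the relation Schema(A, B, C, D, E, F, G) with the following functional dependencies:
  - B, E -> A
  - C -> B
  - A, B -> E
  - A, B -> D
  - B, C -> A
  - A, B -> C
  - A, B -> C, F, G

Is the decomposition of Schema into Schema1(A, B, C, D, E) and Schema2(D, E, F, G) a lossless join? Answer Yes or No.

No

Common attributes: {D, E}; their closure is {D, E}.
Schema1 ⊄ {D, E} and Schema2 ⊄ {D, E}, so the split is lossy.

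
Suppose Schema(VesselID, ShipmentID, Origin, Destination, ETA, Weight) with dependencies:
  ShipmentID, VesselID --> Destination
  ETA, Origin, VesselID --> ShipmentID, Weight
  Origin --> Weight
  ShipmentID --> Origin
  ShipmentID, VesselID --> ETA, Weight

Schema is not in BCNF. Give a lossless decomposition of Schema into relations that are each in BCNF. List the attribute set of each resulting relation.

{Destination, ETA, ShipmentID, VesselID}; {Origin, ShipmentID}; {Origin, Weight}

Candidate keys of the original relation: {ETA, Origin, VesselID}, {ShipmentID, VesselID}.
{Destination, ETA, Origin, ShipmentID, VesselID, Weight}: {Origin} determines {Origin, Weight} here but is not a superkey — split on Origin --> Weight, giving {Origin, Weight} and {Destination, ETA, Origin, ShipmentID, VesselID}.
{Origin, Weight} is in BCNF.
{Destination, ETA, Origin, ShipmentID, VesselID}: {ShipmentID} determines {Origin, ShipmentID} here but is not a superkey — split on ShipmentID --> Origin, giving {Origin, ShipmentID} and {Destination, ETA, ShipmentID, VesselID}.
{Origin, ShipmentID} is in BCNF.
{Destination, ETA, ShipmentID, VesselID} is in BCNF.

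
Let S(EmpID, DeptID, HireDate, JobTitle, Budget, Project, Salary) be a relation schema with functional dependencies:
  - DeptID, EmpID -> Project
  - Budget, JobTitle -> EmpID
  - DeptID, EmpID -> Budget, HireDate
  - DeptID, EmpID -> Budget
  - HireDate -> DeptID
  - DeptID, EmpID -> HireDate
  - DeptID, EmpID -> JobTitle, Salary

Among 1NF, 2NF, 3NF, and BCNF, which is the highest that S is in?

Candidate keys: {Budget, DeptID, JobTitle}, {Budget, HireDate, JobTitle}, {DeptID, EmpID}, {EmpID, HireDate}. Prime attributes: {Budget, DeptID, EmpID, HireDate, JobTitle}.
Budget, JobTitle -> EmpID: {Budget, JobTitle}⁺ = {Budget, EmpID, JobTitle}, which is not all of the attributes, so the left side is not a superkey — BCNF is violated.
Since {EmpID} ⊆ prime attributes and every other non-superkey FD also has a prime right side, the schema is in 3NF.

3NF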